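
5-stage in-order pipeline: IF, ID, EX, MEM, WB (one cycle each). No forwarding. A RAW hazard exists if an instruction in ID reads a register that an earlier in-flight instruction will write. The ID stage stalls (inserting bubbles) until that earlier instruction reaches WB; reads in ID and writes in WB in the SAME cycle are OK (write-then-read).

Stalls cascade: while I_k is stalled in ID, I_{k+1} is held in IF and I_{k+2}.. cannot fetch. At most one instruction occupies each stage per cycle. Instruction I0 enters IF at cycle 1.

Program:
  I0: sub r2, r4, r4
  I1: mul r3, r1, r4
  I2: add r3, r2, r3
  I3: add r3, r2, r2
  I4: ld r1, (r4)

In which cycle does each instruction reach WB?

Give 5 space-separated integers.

I0 sub r2 <- r4,r4: IF@1 ID@2 stall=0 (-) EX@3 MEM@4 WB@5
I1 mul r3 <- r1,r4: IF@2 ID@3 stall=0 (-) EX@4 MEM@5 WB@6
I2 add r3 <- r2,r3: IF@3 ID@4 stall=2 (RAW on I1.r3 (WB@6)) EX@7 MEM@8 WB@9
I3 add r3 <- r2,r2: IF@4 ID@7 stall=0 (-) EX@8 MEM@9 WB@10
I4 ld r1 <- r4: IF@7 ID@8 stall=0 (-) EX@9 MEM@10 WB@11

Answer: 5 6 9 10 11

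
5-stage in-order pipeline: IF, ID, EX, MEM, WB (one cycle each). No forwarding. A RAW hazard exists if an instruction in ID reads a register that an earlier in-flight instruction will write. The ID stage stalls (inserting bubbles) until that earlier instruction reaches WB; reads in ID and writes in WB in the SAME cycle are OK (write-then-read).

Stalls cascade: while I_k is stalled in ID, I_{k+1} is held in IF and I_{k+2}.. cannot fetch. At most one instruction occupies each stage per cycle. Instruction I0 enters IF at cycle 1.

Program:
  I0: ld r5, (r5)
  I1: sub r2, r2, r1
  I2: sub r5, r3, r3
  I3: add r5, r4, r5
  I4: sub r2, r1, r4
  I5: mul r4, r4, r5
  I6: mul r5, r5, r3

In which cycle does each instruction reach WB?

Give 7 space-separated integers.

Answer: 5 6 7 10 11 13 14

Derivation:
I0 ld r5 <- r5: IF@1 ID@2 stall=0 (-) EX@3 MEM@4 WB@5
I1 sub r2 <- r2,r1: IF@2 ID@3 stall=0 (-) EX@4 MEM@5 WB@6
I2 sub r5 <- r3,r3: IF@3 ID@4 stall=0 (-) EX@5 MEM@6 WB@7
I3 add r5 <- r4,r5: IF@4 ID@5 stall=2 (RAW on I2.r5 (WB@7)) EX@8 MEM@9 WB@10
I4 sub r2 <- r1,r4: IF@5 ID@8 stall=0 (-) EX@9 MEM@10 WB@11
I5 mul r4 <- r4,r5: IF@8 ID@9 stall=1 (RAW on I3.r5 (WB@10)) EX@11 MEM@12 WB@13
I6 mul r5 <- r5,r3: IF@9 ID@11 stall=0 (-) EX@12 MEM@13 WB@14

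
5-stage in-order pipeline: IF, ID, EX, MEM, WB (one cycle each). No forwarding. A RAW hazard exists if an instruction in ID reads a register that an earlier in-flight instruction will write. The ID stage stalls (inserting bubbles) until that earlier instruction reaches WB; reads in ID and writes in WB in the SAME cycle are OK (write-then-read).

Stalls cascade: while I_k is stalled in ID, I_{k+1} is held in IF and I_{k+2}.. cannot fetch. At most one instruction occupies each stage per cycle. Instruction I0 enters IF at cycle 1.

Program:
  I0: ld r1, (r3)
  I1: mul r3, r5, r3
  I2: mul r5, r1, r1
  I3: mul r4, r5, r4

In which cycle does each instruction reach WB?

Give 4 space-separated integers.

I0 ld r1 <- r3: IF@1 ID@2 stall=0 (-) EX@3 MEM@4 WB@5
I1 mul r3 <- r5,r3: IF@2 ID@3 stall=0 (-) EX@4 MEM@5 WB@6
I2 mul r5 <- r1,r1: IF@3 ID@4 stall=1 (RAW on I0.r1 (WB@5)) EX@6 MEM@7 WB@8
I3 mul r4 <- r5,r4: IF@4 ID@6 stall=2 (RAW on I2.r5 (WB@8)) EX@9 MEM@10 WB@11

Answer: 5 6 8 11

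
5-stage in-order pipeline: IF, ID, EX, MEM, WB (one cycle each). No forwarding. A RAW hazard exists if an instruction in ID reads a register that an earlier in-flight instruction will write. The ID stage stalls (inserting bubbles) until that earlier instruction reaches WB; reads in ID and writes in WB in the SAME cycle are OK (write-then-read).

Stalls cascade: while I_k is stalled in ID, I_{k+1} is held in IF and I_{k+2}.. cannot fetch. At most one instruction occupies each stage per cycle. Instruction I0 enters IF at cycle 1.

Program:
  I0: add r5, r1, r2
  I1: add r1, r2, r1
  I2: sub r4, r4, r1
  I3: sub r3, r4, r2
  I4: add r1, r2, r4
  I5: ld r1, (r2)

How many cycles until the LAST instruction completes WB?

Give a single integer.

Answer: 14

Derivation:
I0 add r5 <- r1,r2: IF@1 ID@2 stall=0 (-) EX@3 MEM@4 WB@5
I1 add r1 <- r2,r1: IF@2 ID@3 stall=0 (-) EX@4 MEM@5 WB@6
I2 sub r4 <- r4,r1: IF@3 ID@4 stall=2 (RAW on I1.r1 (WB@6)) EX@7 MEM@8 WB@9
I3 sub r3 <- r4,r2: IF@4 ID@7 stall=2 (RAW on I2.r4 (WB@9)) EX@10 MEM@11 WB@12
I4 add r1 <- r2,r4: IF@7 ID@10 stall=0 (-) EX@11 MEM@12 WB@13
I5 ld r1 <- r2: IF@10 ID@11 stall=0 (-) EX@12 MEM@13 WB@14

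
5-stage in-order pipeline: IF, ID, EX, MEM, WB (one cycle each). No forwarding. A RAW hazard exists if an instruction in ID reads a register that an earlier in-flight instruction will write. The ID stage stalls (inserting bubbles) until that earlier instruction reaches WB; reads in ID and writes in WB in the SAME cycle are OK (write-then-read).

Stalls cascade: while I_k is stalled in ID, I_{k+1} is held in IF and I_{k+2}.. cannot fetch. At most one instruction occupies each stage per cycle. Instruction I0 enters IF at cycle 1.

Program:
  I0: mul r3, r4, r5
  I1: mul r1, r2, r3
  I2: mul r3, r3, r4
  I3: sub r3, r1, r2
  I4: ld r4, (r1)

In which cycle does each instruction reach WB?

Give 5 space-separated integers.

Answer: 5 8 9 11 12

Derivation:
I0 mul r3 <- r4,r5: IF@1 ID@2 stall=0 (-) EX@3 MEM@4 WB@5
I1 mul r1 <- r2,r3: IF@2 ID@3 stall=2 (RAW on I0.r3 (WB@5)) EX@6 MEM@7 WB@8
I2 mul r3 <- r3,r4: IF@3 ID@6 stall=0 (-) EX@7 MEM@8 WB@9
I3 sub r3 <- r1,r2: IF@6 ID@7 stall=1 (RAW on I1.r1 (WB@8)) EX@9 MEM@10 WB@11
I4 ld r4 <- r1: IF@7 ID@9 stall=0 (-) EX@10 MEM@11 WB@12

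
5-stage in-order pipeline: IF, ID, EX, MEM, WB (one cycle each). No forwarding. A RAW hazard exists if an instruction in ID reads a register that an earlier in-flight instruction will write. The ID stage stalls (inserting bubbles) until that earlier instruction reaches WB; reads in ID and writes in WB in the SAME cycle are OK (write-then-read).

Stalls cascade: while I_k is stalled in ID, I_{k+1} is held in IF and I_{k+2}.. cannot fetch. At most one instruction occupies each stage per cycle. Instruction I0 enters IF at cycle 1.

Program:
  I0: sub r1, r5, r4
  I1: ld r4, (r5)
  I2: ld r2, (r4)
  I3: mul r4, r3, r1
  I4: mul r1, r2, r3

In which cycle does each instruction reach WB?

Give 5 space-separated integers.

Answer: 5 6 9 10 12

Derivation:
I0 sub r1 <- r5,r4: IF@1 ID@2 stall=0 (-) EX@3 MEM@4 WB@5
I1 ld r4 <- r5: IF@2 ID@3 stall=0 (-) EX@4 MEM@5 WB@6
I2 ld r2 <- r4: IF@3 ID@4 stall=2 (RAW on I1.r4 (WB@6)) EX@7 MEM@8 WB@9
I3 mul r4 <- r3,r1: IF@4 ID@7 stall=0 (-) EX@8 MEM@9 WB@10
I4 mul r1 <- r2,r3: IF@7 ID@8 stall=1 (RAW on I2.r2 (WB@9)) EX@10 MEM@11 WB@12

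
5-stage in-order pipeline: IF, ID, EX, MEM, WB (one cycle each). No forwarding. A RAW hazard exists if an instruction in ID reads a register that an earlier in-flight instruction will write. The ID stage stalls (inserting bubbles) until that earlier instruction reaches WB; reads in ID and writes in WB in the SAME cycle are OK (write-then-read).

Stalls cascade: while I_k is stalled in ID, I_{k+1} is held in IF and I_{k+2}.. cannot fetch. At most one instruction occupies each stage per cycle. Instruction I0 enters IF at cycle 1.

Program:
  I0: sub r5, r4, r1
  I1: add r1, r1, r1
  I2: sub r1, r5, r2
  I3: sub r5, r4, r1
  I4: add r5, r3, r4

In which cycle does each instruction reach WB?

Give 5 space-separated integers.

Answer: 5 6 8 11 12

Derivation:
I0 sub r5 <- r4,r1: IF@1 ID@2 stall=0 (-) EX@3 MEM@4 WB@5
I1 add r1 <- r1,r1: IF@2 ID@3 stall=0 (-) EX@4 MEM@5 WB@6
I2 sub r1 <- r5,r2: IF@3 ID@4 stall=1 (RAW on I0.r5 (WB@5)) EX@6 MEM@7 WB@8
I3 sub r5 <- r4,r1: IF@4 ID@6 stall=2 (RAW on I2.r1 (WB@8)) EX@9 MEM@10 WB@11
I4 add r5 <- r3,r4: IF@6 ID@9 stall=0 (-) EX@10 MEM@11 WB@12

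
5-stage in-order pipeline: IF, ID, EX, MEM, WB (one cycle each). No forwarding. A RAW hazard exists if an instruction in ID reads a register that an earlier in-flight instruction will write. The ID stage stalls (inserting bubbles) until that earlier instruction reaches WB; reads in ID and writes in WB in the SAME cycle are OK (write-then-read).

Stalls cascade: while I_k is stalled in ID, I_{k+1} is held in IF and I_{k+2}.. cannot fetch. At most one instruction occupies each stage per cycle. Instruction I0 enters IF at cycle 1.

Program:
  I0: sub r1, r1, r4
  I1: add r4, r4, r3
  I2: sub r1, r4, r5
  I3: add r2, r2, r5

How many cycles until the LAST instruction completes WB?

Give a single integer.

Answer: 10

Derivation:
I0 sub r1 <- r1,r4: IF@1 ID@2 stall=0 (-) EX@3 MEM@4 WB@5
I1 add r4 <- r4,r3: IF@2 ID@3 stall=0 (-) EX@4 MEM@5 WB@6
I2 sub r1 <- r4,r5: IF@3 ID@4 stall=2 (RAW on I1.r4 (WB@6)) EX@7 MEM@8 WB@9
I3 add r2 <- r2,r5: IF@4 ID@7 stall=0 (-) EX@8 MEM@9 WB@10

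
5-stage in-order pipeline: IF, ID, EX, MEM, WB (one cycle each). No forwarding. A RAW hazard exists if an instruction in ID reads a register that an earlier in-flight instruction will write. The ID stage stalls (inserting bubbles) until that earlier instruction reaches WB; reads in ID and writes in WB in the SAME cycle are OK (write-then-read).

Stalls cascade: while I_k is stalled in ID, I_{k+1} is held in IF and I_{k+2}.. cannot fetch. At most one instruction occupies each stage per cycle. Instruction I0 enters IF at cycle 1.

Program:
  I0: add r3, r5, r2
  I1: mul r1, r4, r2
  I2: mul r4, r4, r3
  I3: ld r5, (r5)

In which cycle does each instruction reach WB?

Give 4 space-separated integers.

I0 add r3 <- r5,r2: IF@1 ID@2 stall=0 (-) EX@3 MEM@4 WB@5
I1 mul r1 <- r4,r2: IF@2 ID@3 stall=0 (-) EX@4 MEM@5 WB@6
I2 mul r4 <- r4,r3: IF@3 ID@4 stall=1 (RAW on I0.r3 (WB@5)) EX@6 MEM@7 WB@8
I3 ld r5 <- r5: IF@4 ID@6 stall=0 (-) EX@7 MEM@8 WB@9

Answer: 5 6 8 9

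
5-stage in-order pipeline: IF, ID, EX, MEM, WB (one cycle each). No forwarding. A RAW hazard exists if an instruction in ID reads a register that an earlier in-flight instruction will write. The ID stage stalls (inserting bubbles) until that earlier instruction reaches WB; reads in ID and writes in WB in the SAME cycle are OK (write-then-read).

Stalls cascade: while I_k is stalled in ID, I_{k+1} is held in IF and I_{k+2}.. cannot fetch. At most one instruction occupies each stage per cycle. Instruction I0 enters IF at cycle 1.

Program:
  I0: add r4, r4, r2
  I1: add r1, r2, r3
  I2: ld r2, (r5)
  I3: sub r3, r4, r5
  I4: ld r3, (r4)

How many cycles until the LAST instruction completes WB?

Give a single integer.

I0 add r4 <- r4,r2: IF@1 ID@2 stall=0 (-) EX@3 MEM@4 WB@5
I1 add r1 <- r2,r3: IF@2 ID@3 stall=0 (-) EX@4 MEM@5 WB@6
I2 ld r2 <- r5: IF@3 ID@4 stall=0 (-) EX@5 MEM@6 WB@7
I3 sub r3 <- r4,r5: IF@4 ID@5 stall=0 (-) EX@6 MEM@7 WB@8
I4 ld r3 <- r4: IF@5 ID@6 stall=0 (-) EX@7 MEM@8 WB@9

Answer: 9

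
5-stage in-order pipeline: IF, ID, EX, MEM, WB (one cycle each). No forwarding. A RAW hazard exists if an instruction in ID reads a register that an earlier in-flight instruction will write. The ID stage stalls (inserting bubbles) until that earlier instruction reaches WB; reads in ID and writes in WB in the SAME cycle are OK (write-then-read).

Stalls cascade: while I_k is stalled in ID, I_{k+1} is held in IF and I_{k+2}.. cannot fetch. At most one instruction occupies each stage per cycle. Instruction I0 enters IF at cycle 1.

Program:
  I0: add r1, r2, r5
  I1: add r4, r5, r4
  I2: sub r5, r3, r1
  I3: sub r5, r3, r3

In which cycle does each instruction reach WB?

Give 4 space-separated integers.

I0 add r1 <- r2,r5: IF@1 ID@2 stall=0 (-) EX@3 MEM@4 WB@5
I1 add r4 <- r5,r4: IF@2 ID@3 stall=0 (-) EX@4 MEM@5 WB@6
I2 sub r5 <- r3,r1: IF@3 ID@4 stall=1 (RAW on I0.r1 (WB@5)) EX@6 MEM@7 WB@8
I3 sub r5 <- r3,r3: IF@4 ID@6 stall=0 (-) EX@7 MEM@8 WB@9

Answer: 5 6 8 9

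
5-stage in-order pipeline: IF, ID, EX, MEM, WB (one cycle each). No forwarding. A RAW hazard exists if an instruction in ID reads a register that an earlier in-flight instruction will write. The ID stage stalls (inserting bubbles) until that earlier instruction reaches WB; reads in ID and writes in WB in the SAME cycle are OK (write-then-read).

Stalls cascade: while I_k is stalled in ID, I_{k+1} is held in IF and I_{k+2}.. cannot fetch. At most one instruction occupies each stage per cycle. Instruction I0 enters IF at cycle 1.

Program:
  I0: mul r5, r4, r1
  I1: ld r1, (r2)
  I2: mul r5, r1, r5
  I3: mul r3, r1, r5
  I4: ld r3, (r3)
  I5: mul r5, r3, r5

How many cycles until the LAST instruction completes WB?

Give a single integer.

I0 mul r5 <- r4,r1: IF@1 ID@2 stall=0 (-) EX@3 MEM@4 WB@5
I1 ld r1 <- r2: IF@2 ID@3 stall=0 (-) EX@4 MEM@5 WB@6
I2 mul r5 <- r1,r5: IF@3 ID@4 stall=2 (RAW on I1.r1 (WB@6)) EX@7 MEM@8 WB@9
I3 mul r3 <- r1,r5: IF@4 ID@7 stall=2 (RAW on I2.r5 (WB@9)) EX@10 MEM@11 WB@12
I4 ld r3 <- r3: IF@7 ID@10 stall=2 (RAW on I3.r3 (WB@12)) EX@13 MEM@14 WB@15
I5 mul r5 <- r3,r5: IF@10 ID@13 stall=2 (RAW on I4.r3 (WB@15)) EX@16 MEM@17 WB@18

Answer: 18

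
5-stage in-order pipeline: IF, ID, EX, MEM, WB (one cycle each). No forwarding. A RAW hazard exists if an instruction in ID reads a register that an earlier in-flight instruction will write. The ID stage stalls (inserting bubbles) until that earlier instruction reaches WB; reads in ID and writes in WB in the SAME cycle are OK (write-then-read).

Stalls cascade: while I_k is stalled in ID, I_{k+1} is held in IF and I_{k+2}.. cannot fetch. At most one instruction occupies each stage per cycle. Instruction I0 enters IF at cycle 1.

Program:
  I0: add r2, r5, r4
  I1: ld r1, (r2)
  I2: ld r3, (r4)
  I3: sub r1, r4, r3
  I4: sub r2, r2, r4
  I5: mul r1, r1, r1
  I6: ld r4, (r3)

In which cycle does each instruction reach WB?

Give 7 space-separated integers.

Answer: 5 8 9 12 13 15 16

Derivation:
I0 add r2 <- r5,r4: IF@1 ID@2 stall=0 (-) EX@3 MEM@4 WB@5
I1 ld r1 <- r2: IF@2 ID@3 stall=2 (RAW on I0.r2 (WB@5)) EX@6 MEM@7 WB@8
I2 ld r3 <- r4: IF@3 ID@6 stall=0 (-) EX@7 MEM@8 WB@9
I3 sub r1 <- r4,r3: IF@6 ID@7 stall=2 (RAW on I2.r3 (WB@9)) EX@10 MEM@11 WB@12
I4 sub r2 <- r2,r4: IF@7 ID@10 stall=0 (-) EX@11 MEM@12 WB@13
I5 mul r1 <- r1,r1: IF@10 ID@11 stall=1 (RAW on I3.r1 (WB@12)) EX@13 MEM@14 WB@15
I6 ld r4 <- r3: IF@11 ID@13 stall=0 (-) EX@14 MEM@15 WB@16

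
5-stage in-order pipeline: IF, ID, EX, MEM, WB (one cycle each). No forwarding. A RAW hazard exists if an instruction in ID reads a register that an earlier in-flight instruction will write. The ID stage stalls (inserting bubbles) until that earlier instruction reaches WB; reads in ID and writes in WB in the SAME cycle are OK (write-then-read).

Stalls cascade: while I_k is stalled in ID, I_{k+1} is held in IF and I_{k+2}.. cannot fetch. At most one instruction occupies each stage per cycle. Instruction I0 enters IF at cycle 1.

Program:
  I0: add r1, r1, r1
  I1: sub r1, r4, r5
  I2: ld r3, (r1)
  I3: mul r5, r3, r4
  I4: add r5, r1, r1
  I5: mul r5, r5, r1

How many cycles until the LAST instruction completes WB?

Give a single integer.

Answer: 16

Derivation:
I0 add r1 <- r1,r1: IF@1 ID@2 stall=0 (-) EX@3 MEM@4 WB@5
I1 sub r1 <- r4,r5: IF@2 ID@3 stall=0 (-) EX@4 MEM@5 WB@6
I2 ld r3 <- r1: IF@3 ID@4 stall=2 (RAW on I1.r1 (WB@6)) EX@7 MEM@8 WB@9
I3 mul r5 <- r3,r4: IF@4 ID@7 stall=2 (RAW on I2.r3 (WB@9)) EX@10 MEM@11 WB@12
I4 add r5 <- r1,r1: IF@7 ID@10 stall=0 (-) EX@11 MEM@12 WB@13
I5 mul r5 <- r5,r1: IF@10 ID@11 stall=2 (RAW on I4.r5 (WB@13)) EX@14 MEM@15 WB@16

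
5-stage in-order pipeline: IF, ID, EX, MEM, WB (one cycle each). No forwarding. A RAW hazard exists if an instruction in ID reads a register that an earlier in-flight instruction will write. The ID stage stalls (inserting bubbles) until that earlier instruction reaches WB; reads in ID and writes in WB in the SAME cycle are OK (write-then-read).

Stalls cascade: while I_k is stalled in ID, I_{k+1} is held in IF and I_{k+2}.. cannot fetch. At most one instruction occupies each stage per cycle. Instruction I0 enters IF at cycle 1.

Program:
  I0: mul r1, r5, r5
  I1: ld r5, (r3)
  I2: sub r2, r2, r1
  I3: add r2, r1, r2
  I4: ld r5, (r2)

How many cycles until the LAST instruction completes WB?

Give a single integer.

Answer: 14

Derivation:
I0 mul r1 <- r5,r5: IF@1 ID@2 stall=0 (-) EX@3 MEM@4 WB@5
I1 ld r5 <- r3: IF@2 ID@3 stall=0 (-) EX@4 MEM@5 WB@6
I2 sub r2 <- r2,r1: IF@3 ID@4 stall=1 (RAW on I0.r1 (WB@5)) EX@6 MEM@7 WB@8
I3 add r2 <- r1,r2: IF@4 ID@6 stall=2 (RAW on I2.r2 (WB@8)) EX@9 MEM@10 WB@11
I4 ld r5 <- r2: IF@6 ID@9 stall=2 (RAW on I3.r2 (WB@11)) EX@12 MEM@13 WB@14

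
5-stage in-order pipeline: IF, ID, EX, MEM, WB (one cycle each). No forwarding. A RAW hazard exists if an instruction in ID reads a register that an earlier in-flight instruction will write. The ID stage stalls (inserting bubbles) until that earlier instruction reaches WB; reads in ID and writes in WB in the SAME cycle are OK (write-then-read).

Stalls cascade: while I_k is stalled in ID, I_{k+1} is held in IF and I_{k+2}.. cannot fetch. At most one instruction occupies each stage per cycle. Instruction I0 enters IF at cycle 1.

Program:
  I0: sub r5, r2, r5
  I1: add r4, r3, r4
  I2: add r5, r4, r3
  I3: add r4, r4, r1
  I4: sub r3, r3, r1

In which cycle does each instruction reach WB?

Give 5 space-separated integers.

Answer: 5 6 9 10 11

Derivation:
I0 sub r5 <- r2,r5: IF@1 ID@2 stall=0 (-) EX@3 MEM@4 WB@5
I1 add r4 <- r3,r4: IF@2 ID@3 stall=0 (-) EX@4 MEM@5 WB@6
I2 add r5 <- r4,r3: IF@3 ID@4 stall=2 (RAW on I1.r4 (WB@6)) EX@7 MEM@8 WB@9
I3 add r4 <- r4,r1: IF@4 ID@7 stall=0 (-) EX@8 MEM@9 WB@10
I4 sub r3 <- r3,r1: IF@7 ID@8 stall=0 (-) EX@9 MEM@10 WB@11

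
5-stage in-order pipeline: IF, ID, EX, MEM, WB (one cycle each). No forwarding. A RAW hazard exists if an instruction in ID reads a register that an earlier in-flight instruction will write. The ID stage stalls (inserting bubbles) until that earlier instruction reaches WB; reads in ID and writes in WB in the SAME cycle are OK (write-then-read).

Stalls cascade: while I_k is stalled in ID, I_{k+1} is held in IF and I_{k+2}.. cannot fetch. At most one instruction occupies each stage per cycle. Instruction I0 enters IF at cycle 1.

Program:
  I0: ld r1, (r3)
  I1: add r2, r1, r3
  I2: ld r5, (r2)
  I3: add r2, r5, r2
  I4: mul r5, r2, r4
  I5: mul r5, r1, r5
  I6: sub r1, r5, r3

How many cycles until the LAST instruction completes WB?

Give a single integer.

Answer: 23

Derivation:
I0 ld r1 <- r3: IF@1 ID@2 stall=0 (-) EX@3 MEM@4 WB@5
I1 add r2 <- r1,r3: IF@2 ID@3 stall=2 (RAW on I0.r1 (WB@5)) EX@6 MEM@7 WB@8
I2 ld r5 <- r2: IF@3 ID@6 stall=2 (RAW on I1.r2 (WB@8)) EX@9 MEM@10 WB@11
I3 add r2 <- r5,r2: IF@6 ID@9 stall=2 (RAW on I2.r5 (WB@11)) EX@12 MEM@13 WB@14
I4 mul r5 <- r2,r4: IF@9 ID@12 stall=2 (RAW on I3.r2 (WB@14)) EX@15 MEM@16 WB@17
I5 mul r5 <- r1,r5: IF@12 ID@15 stall=2 (RAW on I4.r5 (WB@17)) EX@18 MEM@19 WB@20
I6 sub r1 <- r5,r3: IF@15 ID@18 stall=2 (RAW on I5.r5 (WB@20)) EX@21 MEM@22 WB@23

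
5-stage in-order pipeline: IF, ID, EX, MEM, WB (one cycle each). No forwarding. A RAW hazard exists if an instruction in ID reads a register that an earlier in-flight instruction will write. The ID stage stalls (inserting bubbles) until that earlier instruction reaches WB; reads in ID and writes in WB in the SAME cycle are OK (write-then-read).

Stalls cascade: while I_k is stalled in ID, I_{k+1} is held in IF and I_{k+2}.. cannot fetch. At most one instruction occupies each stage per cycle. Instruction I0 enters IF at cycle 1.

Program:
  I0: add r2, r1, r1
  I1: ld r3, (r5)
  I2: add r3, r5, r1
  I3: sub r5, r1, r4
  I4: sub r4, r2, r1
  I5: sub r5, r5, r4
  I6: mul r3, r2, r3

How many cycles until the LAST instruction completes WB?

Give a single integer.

I0 add r2 <- r1,r1: IF@1 ID@2 stall=0 (-) EX@3 MEM@4 WB@5
I1 ld r3 <- r5: IF@2 ID@3 stall=0 (-) EX@4 MEM@5 WB@6
I2 add r3 <- r5,r1: IF@3 ID@4 stall=0 (-) EX@5 MEM@6 WB@7
I3 sub r5 <- r1,r4: IF@4 ID@5 stall=0 (-) EX@6 MEM@7 WB@8
I4 sub r4 <- r2,r1: IF@5 ID@6 stall=0 (-) EX@7 MEM@8 WB@9
I5 sub r5 <- r5,r4: IF@6 ID@7 stall=2 (RAW on I4.r4 (WB@9)) EX@10 MEM@11 WB@12
I6 mul r3 <- r2,r3: IF@7 ID@10 stall=0 (-) EX@11 MEM@12 WB@13

Answer: 13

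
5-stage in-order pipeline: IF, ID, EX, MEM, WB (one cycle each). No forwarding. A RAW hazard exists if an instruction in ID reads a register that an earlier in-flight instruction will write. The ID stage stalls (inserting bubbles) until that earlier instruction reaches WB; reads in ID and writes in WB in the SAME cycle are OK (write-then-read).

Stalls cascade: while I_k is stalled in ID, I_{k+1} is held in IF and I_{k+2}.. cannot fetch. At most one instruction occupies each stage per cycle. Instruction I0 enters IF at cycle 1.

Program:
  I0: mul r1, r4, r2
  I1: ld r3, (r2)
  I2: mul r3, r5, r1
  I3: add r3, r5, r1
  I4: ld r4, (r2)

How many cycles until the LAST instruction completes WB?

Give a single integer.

I0 mul r1 <- r4,r2: IF@1 ID@2 stall=0 (-) EX@3 MEM@4 WB@5
I1 ld r3 <- r2: IF@2 ID@3 stall=0 (-) EX@4 MEM@5 WB@6
I2 mul r3 <- r5,r1: IF@3 ID@4 stall=1 (RAW on I0.r1 (WB@5)) EX@6 MEM@7 WB@8
I3 add r3 <- r5,r1: IF@4 ID@6 stall=0 (-) EX@7 MEM@8 WB@9
I4 ld r4 <- r2: IF@6 ID@7 stall=0 (-) EX@8 MEM@9 WB@10

Answer: 10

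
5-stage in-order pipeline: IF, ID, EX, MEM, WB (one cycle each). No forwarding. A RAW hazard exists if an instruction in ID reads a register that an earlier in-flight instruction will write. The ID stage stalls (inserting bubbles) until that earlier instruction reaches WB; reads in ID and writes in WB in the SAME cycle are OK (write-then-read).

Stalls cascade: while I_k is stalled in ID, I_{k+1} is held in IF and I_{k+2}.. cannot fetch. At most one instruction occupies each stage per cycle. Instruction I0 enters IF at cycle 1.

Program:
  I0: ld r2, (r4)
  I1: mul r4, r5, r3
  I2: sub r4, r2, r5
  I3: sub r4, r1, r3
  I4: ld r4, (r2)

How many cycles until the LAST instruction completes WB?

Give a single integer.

I0 ld r2 <- r4: IF@1 ID@2 stall=0 (-) EX@3 MEM@4 WB@5
I1 mul r4 <- r5,r3: IF@2 ID@3 stall=0 (-) EX@4 MEM@5 WB@6
I2 sub r4 <- r2,r5: IF@3 ID@4 stall=1 (RAW on I0.r2 (WB@5)) EX@6 MEM@7 WB@8
I3 sub r4 <- r1,r3: IF@4 ID@6 stall=0 (-) EX@7 MEM@8 WB@9
I4 ld r4 <- r2: IF@6 ID@7 stall=0 (-) EX@8 MEM@9 WB@10

Answer: 10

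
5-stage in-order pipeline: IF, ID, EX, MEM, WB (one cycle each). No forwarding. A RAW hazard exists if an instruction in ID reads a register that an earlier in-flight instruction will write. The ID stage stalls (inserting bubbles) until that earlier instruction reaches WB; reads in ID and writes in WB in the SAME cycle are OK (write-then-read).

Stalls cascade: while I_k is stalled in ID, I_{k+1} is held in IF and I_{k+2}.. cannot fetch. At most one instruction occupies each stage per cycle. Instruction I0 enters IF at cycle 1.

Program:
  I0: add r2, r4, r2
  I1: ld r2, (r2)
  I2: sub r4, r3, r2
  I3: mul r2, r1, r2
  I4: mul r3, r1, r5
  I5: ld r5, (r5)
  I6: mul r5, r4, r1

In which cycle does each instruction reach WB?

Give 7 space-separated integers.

I0 add r2 <- r4,r2: IF@1 ID@2 stall=0 (-) EX@3 MEM@4 WB@5
I1 ld r2 <- r2: IF@2 ID@3 stall=2 (RAW on I0.r2 (WB@5)) EX@6 MEM@7 WB@8
I2 sub r4 <- r3,r2: IF@3 ID@6 stall=2 (RAW on I1.r2 (WB@8)) EX@9 MEM@10 WB@11
I3 mul r2 <- r1,r2: IF@6 ID@9 stall=0 (-) EX@10 MEM@11 WB@12
I4 mul r3 <- r1,r5: IF@9 ID@10 stall=0 (-) EX@11 MEM@12 WB@13
I5 ld r5 <- r5: IF@10 ID@11 stall=0 (-) EX@12 MEM@13 WB@14
I6 mul r5 <- r4,r1: IF@11 ID@12 stall=0 (-) EX@13 MEM@14 WB@15

Answer: 5 8 11 12 13 14 15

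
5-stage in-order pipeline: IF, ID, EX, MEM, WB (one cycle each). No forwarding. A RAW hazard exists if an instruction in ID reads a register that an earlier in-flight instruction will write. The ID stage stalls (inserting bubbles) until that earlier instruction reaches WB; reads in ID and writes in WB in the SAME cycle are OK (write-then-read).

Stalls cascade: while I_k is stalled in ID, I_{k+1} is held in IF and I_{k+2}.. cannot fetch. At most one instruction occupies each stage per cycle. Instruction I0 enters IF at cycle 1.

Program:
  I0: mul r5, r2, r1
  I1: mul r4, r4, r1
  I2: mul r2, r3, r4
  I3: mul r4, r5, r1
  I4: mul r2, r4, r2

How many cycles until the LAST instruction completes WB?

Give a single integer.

I0 mul r5 <- r2,r1: IF@1 ID@2 stall=0 (-) EX@3 MEM@4 WB@5
I1 mul r4 <- r4,r1: IF@2 ID@3 stall=0 (-) EX@4 MEM@5 WB@6
I2 mul r2 <- r3,r4: IF@3 ID@4 stall=2 (RAW on I1.r4 (WB@6)) EX@7 MEM@8 WB@9
I3 mul r4 <- r5,r1: IF@4 ID@7 stall=0 (-) EX@8 MEM@9 WB@10
I4 mul r2 <- r4,r2: IF@7 ID@8 stall=2 (RAW on I3.r4 (WB@10)) EX@11 MEM@12 WB@13

Answer: 13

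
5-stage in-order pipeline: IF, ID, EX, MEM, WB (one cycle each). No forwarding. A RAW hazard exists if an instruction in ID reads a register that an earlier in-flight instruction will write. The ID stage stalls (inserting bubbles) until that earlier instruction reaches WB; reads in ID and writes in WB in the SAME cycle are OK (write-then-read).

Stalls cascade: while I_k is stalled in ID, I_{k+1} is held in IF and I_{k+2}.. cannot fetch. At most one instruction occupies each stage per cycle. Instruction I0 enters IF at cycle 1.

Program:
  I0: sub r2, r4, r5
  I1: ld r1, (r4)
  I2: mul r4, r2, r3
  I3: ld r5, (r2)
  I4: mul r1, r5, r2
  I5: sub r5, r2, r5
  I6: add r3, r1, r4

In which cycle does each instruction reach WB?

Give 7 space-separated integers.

I0 sub r2 <- r4,r5: IF@1 ID@2 stall=0 (-) EX@3 MEM@4 WB@5
I1 ld r1 <- r4: IF@2 ID@3 stall=0 (-) EX@4 MEM@5 WB@6
I2 mul r4 <- r2,r3: IF@3 ID@4 stall=1 (RAW on I0.r2 (WB@5)) EX@6 MEM@7 WB@8
I3 ld r5 <- r2: IF@4 ID@6 stall=0 (-) EX@7 MEM@8 WB@9
I4 mul r1 <- r5,r2: IF@6 ID@7 stall=2 (RAW on I3.r5 (WB@9)) EX@10 MEM@11 WB@12
I5 sub r5 <- r2,r5: IF@7 ID@10 stall=0 (-) EX@11 MEM@12 WB@13
I6 add r3 <- r1,r4: IF@10 ID@11 stall=1 (RAW on I4.r1 (WB@12)) EX@13 MEM@14 WB@15

Answer: 5 6 8 9 12 13 15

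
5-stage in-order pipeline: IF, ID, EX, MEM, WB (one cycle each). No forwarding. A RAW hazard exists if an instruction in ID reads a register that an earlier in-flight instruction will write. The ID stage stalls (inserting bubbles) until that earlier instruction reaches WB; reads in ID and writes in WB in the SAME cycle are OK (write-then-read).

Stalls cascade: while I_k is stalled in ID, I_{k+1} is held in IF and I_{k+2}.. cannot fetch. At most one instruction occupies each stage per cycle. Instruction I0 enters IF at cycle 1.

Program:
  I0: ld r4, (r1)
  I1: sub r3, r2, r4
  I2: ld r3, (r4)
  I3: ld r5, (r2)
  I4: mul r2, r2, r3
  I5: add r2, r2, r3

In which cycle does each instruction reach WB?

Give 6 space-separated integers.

I0 ld r4 <- r1: IF@1 ID@2 stall=0 (-) EX@3 MEM@4 WB@5
I1 sub r3 <- r2,r4: IF@2 ID@3 stall=2 (RAW on I0.r4 (WB@5)) EX@6 MEM@7 WB@8
I2 ld r3 <- r4: IF@3 ID@6 stall=0 (-) EX@7 MEM@8 WB@9
I3 ld r5 <- r2: IF@6 ID@7 stall=0 (-) EX@8 MEM@9 WB@10
I4 mul r2 <- r2,r3: IF@7 ID@8 stall=1 (RAW on I2.r3 (WB@9)) EX@10 MEM@11 WB@12
I5 add r2 <- r2,r3: IF@8 ID@10 stall=2 (RAW on I4.r2 (WB@12)) EX@13 MEM@14 WB@15

Answer: 5 8 9 10 12 15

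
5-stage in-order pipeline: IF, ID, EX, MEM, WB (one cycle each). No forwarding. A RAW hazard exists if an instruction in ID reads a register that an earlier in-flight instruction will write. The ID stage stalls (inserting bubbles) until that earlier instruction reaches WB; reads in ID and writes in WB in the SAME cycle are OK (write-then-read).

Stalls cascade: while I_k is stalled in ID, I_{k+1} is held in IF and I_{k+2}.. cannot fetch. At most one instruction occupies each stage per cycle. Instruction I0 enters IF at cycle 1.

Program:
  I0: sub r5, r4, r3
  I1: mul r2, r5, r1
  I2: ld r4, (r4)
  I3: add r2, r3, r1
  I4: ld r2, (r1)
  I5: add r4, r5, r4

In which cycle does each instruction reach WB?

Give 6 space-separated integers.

Answer: 5 8 9 10 11 12

Derivation:
I0 sub r5 <- r4,r3: IF@1 ID@2 stall=0 (-) EX@3 MEM@4 WB@5
I1 mul r2 <- r5,r1: IF@2 ID@3 stall=2 (RAW on I0.r5 (WB@5)) EX@6 MEM@7 WB@8
I2 ld r4 <- r4: IF@3 ID@6 stall=0 (-) EX@7 MEM@8 WB@9
I3 add r2 <- r3,r1: IF@6 ID@7 stall=0 (-) EX@8 MEM@9 WB@10
I4 ld r2 <- r1: IF@7 ID@8 stall=0 (-) EX@9 MEM@10 WB@11
I5 add r4 <- r5,r4: IF@8 ID@9 stall=0 (-) EX@10 MEM@11 WB@12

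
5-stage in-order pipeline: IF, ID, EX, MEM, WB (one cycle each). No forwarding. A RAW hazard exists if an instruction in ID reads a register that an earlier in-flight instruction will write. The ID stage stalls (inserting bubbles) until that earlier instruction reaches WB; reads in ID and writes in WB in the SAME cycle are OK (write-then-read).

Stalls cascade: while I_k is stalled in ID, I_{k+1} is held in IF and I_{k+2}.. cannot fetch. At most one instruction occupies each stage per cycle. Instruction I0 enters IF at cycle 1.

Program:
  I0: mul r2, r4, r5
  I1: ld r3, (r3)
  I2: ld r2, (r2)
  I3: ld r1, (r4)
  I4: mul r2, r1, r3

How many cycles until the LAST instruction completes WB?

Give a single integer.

I0 mul r2 <- r4,r5: IF@1 ID@2 stall=0 (-) EX@3 MEM@4 WB@5
I1 ld r3 <- r3: IF@2 ID@3 stall=0 (-) EX@4 MEM@5 WB@6
I2 ld r2 <- r2: IF@3 ID@4 stall=1 (RAW on I0.r2 (WB@5)) EX@6 MEM@7 WB@8
I3 ld r1 <- r4: IF@4 ID@6 stall=0 (-) EX@7 MEM@8 WB@9
I4 mul r2 <- r1,r3: IF@6 ID@7 stall=2 (RAW on I3.r1 (WB@9)) EX@10 MEM@11 WB@12

Answer: 12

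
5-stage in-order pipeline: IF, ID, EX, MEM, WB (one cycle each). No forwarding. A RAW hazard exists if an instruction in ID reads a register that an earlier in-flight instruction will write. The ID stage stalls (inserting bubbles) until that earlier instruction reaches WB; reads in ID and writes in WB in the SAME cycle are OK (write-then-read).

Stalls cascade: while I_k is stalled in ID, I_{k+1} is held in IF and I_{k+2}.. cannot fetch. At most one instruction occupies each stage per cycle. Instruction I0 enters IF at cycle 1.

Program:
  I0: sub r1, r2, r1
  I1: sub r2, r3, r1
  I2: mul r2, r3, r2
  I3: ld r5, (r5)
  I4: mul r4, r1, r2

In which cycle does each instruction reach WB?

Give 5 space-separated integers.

Answer: 5 8 11 12 14

Derivation:
I0 sub r1 <- r2,r1: IF@1 ID@2 stall=0 (-) EX@3 MEM@4 WB@5
I1 sub r2 <- r3,r1: IF@2 ID@3 stall=2 (RAW on I0.r1 (WB@5)) EX@6 MEM@7 WB@8
I2 mul r2 <- r3,r2: IF@3 ID@6 stall=2 (RAW on I1.r2 (WB@8)) EX@9 MEM@10 WB@11
I3 ld r5 <- r5: IF@6 ID@9 stall=0 (-) EX@10 MEM@11 WB@12
I4 mul r4 <- r1,r2: IF@9 ID@10 stall=1 (RAW on I2.r2 (WB@11)) EX@12 MEM@13 WB@14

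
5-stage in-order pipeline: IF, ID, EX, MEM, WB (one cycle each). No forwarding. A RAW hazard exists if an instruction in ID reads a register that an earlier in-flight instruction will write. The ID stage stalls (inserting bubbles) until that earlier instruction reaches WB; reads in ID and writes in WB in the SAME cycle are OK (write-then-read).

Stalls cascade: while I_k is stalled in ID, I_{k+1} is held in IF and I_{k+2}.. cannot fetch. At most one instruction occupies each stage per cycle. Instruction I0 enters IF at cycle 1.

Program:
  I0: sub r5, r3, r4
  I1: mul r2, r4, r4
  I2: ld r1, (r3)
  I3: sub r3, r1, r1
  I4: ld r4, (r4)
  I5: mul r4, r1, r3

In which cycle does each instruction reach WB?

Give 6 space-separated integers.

I0 sub r5 <- r3,r4: IF@1 ID@2 stall=0 (-) EX@3 MEM@4 WB@5
I1 mul r2 <- r4,r4: IF@2 ID@3 stall=0 (-) EX@4 MEM@5 WB@6
I2 ld r1 <- r3: IF@3 ID@4 stall=0 (-) EX@5 MEM@6 WB@7
I3 sub r3 <- r1,r1: IF@4 ID@5 stall=2 (RAW on I2.r1 (WB@7)) EX@8 MEM@9 WB@10
I4 ld r4 <- r4: IF@5 ID@8 stall=0 (-) EX@9 MEM@10 WB@11
I5 mul r4 <- r1,r3: IF@8 ID@9 stall=1 (RAW on I3.r3 (WB@10)) EX@11 MEM@12 WB@13

Answer: 5 6 7 10 11 13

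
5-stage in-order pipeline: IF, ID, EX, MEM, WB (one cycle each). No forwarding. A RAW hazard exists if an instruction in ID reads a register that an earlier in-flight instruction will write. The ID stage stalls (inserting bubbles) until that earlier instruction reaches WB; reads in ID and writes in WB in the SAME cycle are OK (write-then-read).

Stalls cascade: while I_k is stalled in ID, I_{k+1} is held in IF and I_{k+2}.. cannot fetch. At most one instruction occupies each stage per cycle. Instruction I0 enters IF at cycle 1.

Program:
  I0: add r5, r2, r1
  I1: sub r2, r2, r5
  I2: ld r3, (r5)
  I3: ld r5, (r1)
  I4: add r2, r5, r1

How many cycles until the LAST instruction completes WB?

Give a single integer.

Answer: 13

Derivation:
I0 add r5 <- r2,r1: IF@1 ID@2 stall=0 (-) EX@3 MEM@4 WB@5
I1 sub r2 <- r2,r5: IF@2 ID@3 stall=2 (RAW on I0.r5 (WB@5)) EX@6 MEM@7 WB@8
I2 ld r3 <- r5: IF@3 ID@6 stall=0 (-) EX@7 MEM@8 WB@9
I3 ld r5 <- r1: IF@6 ID@7 stall=0 (-) EX@8 MEM@9 WB@10
I4 add r2 <- r5,r1: IF@7 ID@8 stall=2 (RAW on I3.r5 (WB@10)) EX@11 MEM@12 WB@13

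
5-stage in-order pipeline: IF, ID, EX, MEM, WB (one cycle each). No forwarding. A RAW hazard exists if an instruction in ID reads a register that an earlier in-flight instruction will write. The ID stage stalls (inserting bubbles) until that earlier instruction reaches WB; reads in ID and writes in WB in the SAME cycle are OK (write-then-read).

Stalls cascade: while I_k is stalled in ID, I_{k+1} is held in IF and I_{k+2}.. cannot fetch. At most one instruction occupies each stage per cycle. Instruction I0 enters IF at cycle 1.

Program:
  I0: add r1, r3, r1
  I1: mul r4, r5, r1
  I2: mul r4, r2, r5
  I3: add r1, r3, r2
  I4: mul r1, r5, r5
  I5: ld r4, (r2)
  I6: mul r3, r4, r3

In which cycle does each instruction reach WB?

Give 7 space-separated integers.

Answer: 5 8 9 10 11 12 15

Derivation:
I0 add r1 <- r3,r1: IF@1 ID@2 stall=0 (-) EX@3 MEM@4 WB@5
I1 mul r4 <- r5,r1: IF@2 ID@3 stall=2 (RAW on I0.r1 (WB@5)) EX@6 MEM@7 WB@8
I2 mul r4 <- r2,r5: IF@3 ID@6 stall=0 (-) EX@7 MEM@8 WB@9
I3 add r1 <- r3,r2: IF@6 ID@7 stall=0 (-) EX@8 MEM@9 WB@10
I4 mul r1 <- r5,r5: IF@7 ID@8 stall=0 (-) EX@9 MEM@10 WB@11
I5 ld r4 <- r2: IF@8 ID@9 stall=0 (-) EX@10 MEM@11 WB@12
I6 mul r3 <- r4,r3: IF@9 ID@10 stall=2 (RAW on I5.r4 (WB@12)) EX@13 MEM@14 WB@15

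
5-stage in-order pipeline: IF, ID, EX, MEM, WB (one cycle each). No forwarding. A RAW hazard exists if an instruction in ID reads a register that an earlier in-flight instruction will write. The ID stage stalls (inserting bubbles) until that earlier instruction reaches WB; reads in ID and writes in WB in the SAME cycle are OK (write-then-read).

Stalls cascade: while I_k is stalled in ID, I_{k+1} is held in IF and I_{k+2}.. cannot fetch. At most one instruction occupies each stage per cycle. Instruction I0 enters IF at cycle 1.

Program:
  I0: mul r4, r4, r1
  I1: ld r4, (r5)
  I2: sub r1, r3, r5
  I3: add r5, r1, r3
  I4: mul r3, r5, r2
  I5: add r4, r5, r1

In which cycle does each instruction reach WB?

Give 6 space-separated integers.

I0 mul r4 <- r4,r1: IF@1 ID@2 stall=0 (-) EX@3 MEM@4 WB@5
I1 ld r4 <- r5: IF@2 ID@3 stall=0 (-) EX@4 MEM@5 WB@6
I2 sub r1 <- r3,r5: IF@3 ID@4 stall=0 (-) EX@5 MEM@6 WB@7
I3 add r5 <- r1,r3: IF@4 ID@5 stall=2 (RAW on I2.r1 (WB@7)) EX@8 MEM@9 WB@10
I4 mul r3 <- r5,r2: IF@5 ID@8 stall=2 (RAW on I3.r5 (WB@10)) EX@11 MEM@12 WB@13
I5 add r4 <- r5,r1: IF@8 ID@11 stall=0 (-) EX@12 MEM@13 WB@14

Answer: 5 6 7 10 13 14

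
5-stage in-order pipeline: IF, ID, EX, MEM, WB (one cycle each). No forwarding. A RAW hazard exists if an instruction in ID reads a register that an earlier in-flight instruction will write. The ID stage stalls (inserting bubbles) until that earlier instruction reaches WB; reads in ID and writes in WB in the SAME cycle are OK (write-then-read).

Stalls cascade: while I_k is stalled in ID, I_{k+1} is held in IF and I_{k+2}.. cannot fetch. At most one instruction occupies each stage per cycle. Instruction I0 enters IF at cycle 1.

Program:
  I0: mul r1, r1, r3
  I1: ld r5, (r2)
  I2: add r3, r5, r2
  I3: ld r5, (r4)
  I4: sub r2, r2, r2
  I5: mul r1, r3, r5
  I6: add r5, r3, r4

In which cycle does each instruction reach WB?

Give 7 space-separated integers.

I0 mul r1 <- r1,r3: IF@1 ID@2 stall=0 (-) EX@3 MEM@4 WB@5
I1 ld r5 <- r2: IF@2 ID@3 stall=0 (-) EX@4 MEM@5 WB@6
I2 add r3 <- r5,r2: IF@3 ID@4 stall=2 (RAW on I1.r5 (WB@6)) EX@7 MEM@8 WB@9
I3 ld r5 <- r4: IF@4 ID@7 stall=0 (-) EX@8 MEM@9 WB@10
I4 sub r2 <- r2,r2: IF@7 ID@8 stall=0 (-) EX@9 MEM@10 WB@11
I5 mul r1 <- r3,r5: IF@8 ID@9 stall=1 (RAW on I3.r5 (WB@10)) EX@11 MEM@12 WB@13
I6 add r5 <- r3,r4: IF@9 ID@11 stall=0 (-) EX@12 MEM@13 WB@14

Answer: 5 6 9 10 11 13 14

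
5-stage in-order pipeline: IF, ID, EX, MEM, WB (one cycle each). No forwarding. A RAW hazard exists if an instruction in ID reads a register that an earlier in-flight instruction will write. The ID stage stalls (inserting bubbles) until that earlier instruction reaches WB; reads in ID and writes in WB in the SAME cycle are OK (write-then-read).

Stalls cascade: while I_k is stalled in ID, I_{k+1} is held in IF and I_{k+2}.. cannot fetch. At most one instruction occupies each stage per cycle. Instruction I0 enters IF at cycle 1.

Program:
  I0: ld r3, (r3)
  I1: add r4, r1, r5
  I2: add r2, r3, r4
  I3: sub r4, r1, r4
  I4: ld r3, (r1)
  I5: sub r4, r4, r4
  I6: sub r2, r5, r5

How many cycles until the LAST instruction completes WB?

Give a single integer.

I0 ld r3 <- r3: IF@1 ID@2 stall=0 (-) EX@3 MEM@4 WB@5
I1 add r4 <- r1,r5: IF@2 ID@3 stall=0 (-) EX@4 MEM@5 WB@6
I2 add r2 <- r3,r4: IF@3 ID@4 stall=2 (RAW on I1.r4 (WB@6)) EX@7 MEM@8 WB@9
I3 sub r4 <- r1,r4: IF@4 ID@7 stall=0 (-) EX@8 MEM@9 WB@10
I4 ld r3 <- r1: IF@7 ID@8 stall=0 (-) EX@9 MEM@10 WB@11
I5 sub r4 <- r4,r4: IF@8 ID@9 stall=1 (RAW on I3.r4 (WB@10)) EX@11 MEM@12 WB@13
I6 sub r2 <- r5,r5: IF@9 ID@11 stall=0 (-) EX@12 MEM@13 WB@14

Answer: 14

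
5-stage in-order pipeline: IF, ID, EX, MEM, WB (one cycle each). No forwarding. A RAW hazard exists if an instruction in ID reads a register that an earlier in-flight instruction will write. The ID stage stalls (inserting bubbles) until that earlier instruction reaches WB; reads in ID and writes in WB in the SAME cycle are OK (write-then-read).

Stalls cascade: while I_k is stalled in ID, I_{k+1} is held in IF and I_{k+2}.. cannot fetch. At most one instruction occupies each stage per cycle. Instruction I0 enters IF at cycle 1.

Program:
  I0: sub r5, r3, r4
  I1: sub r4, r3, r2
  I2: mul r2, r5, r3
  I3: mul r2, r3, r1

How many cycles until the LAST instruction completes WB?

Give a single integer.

I0 sub r5 <- r3,r4: IF@1 ID@2 stall=0 (-) EX@3 MEM@4 WB@5
I1 sub r4 <- r3,r2: IF@2 ID@3 stall=0 (-) EX@4 MEM@5 WB@6
I2 mul r2 <- r5,r3: IF@3 ID@4 stall=1 (RAW on I0.r5 (WB@5)) EX@6 MEM@7 WB@8
I3 mul r2 <- r3,r1: IF@4 ID@6 stall=0 (-) EX@7 MEM@8 WB@9

Answer: 9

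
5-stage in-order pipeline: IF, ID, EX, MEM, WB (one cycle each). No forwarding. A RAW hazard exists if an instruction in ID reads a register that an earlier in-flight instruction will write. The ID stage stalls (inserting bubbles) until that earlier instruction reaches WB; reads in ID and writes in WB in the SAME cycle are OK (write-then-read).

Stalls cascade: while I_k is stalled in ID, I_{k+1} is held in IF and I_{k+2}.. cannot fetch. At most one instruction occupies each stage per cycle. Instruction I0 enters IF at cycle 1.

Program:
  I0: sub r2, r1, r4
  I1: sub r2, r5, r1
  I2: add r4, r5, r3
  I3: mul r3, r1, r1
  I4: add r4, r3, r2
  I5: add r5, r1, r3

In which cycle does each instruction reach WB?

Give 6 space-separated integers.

I0 sub r2 <- r1,r4: IF@1 ID@2 stall=0 (-) EX@3 MEM@4 WB@5
I1 sub r2 <- r5,r1: IF@2 ID@3 stall=0 (-) EX@4 MEM@5 WB@6
I2 add r4 <- r5,r3: IF@3 ID@4 stall=0 (-) EX@5 MEM@6 WB@7
I3 mul r3 <- r1,r1: IF@4 ID@5 stall=0 (-) EX@6 MEM@7 WB@8
I4 add r4 <- r3,r2: IF@5 ID@6 stall=2 (RAW on I3.r3 (WB@8)) EX@9 MEM@10 WB@11
I5 add r5 <- r1,r3: IF@6 ID@9 stall=0 (-) EX@10 MEM@11 WB@12

Answer: 5 6 7 8 11 12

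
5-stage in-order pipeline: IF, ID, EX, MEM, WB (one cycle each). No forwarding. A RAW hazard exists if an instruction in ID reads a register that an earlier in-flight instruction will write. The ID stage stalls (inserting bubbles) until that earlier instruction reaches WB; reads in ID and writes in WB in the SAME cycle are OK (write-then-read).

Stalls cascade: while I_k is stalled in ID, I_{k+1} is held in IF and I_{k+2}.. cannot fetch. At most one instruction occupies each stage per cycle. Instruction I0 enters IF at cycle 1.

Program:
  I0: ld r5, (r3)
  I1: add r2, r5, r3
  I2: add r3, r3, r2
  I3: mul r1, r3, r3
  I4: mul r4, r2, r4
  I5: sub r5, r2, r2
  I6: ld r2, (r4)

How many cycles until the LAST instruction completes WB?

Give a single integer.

I0 ld r5 <- r3: IF@1 ID@2 stall=0 (-) EX@3 MEM@4 WB@5
I1 add r2 <- r5,r3: IF@2 ID@3 stall=2 (RAW on I0.r5 (WB@5)) EX@6 MEM@7 WB@8
I2 add r3 <- r3,r2: IF@3 ID@6 stall=2 (RAW on I1.r2 (WB@8)) EX@9 MEM@10 WB@11
I3 mul r1 <- r3,r3: IF@6 ID@9 stall=2 (RAW on I2.r3 (WB@11)) EX@12 MEM@13 WB@14
I4 mul r4 <- r2,r4: IF@9 ID@12 stall=0 (-) EX@13 MEM@14 WB@15
I5 sub r5 <- r2,r2: IF@12 ID@13 stall=0 (-) EX@14 MEM@15 WB@16
I6 ld r2 <- r4: IF@13 ID@14 stall=1 (RAW on I4.r4 (WB@15)) EX@16 MEM@17 WB@18

Answer: 18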